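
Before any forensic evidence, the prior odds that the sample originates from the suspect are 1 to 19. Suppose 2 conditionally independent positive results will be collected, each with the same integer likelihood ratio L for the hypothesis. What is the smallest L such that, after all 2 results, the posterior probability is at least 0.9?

Prior odds = 1/19.
Target odds = 0.9/0.1 = 9.
Need L² ≥ 9 ÷ (1/19) = 171.
13² = 169 < 171 ≤ 196 = 14², so L = 14.

14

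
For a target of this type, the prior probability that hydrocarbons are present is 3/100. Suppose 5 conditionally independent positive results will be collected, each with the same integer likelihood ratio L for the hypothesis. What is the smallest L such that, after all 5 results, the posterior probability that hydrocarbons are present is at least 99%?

Prior odds = 0.03/0.97 = 3/97.
Target odds = 0.99/0.01 = 99.
Need L⁵ ≥ 99 ÷ (3/97) = 3201.
5⁵ = 3125 < 3201 ≤ 7776 = 6⁵, so L = 6.

6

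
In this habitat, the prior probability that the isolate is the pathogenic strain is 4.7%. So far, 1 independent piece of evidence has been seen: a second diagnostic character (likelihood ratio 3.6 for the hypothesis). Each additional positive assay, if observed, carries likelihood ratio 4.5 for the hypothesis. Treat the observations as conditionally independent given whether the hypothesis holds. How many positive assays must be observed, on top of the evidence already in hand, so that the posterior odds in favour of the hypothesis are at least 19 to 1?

4

Prior odds = 0.047/0.953 = 47/953.
Bayes factor of the evidence already in hand = 3.6.
Odds after that evidence = (47/953) × 3.6 = 846/4765.
Target odds = 19.
Need 4.5ⁿ ≥ 19 ÷ (846/4765) = 90535/846.
4.5³ = 91.125 falls short of 90535/846 but 4.5⁴ = 410.0625 reaches it, so n = 4.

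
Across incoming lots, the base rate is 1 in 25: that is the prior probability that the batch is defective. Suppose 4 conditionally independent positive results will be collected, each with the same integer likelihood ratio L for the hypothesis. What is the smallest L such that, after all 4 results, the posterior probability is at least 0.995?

9

Prior odds = 0.04/0.96 = 1/24.
Target odds = 0.995/0.005 = 199.
Need L⁴ ≥ 199 ÷ (1/24) = 4776.
8⁴ = 4096 < 4776 ≤ 6561 = 9⁴, so L = 9.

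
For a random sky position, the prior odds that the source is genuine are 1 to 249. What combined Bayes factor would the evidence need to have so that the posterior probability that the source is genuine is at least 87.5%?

Prior odds = 1/249.
Target odds = 0.875/0.125 = 7.
Required Bayes factor = 7 ÷ (1/249) = 1743.

1743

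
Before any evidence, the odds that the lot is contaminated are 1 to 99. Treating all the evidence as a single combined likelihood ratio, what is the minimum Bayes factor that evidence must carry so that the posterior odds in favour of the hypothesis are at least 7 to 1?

693

Prior odds = 1/99.
Target odds = 7.
Required Bayes factor = 7 ÷ (1/99) = 693.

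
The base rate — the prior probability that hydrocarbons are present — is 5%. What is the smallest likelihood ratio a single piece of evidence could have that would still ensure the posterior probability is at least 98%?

Prior odds = 0.05/0.95 = 1/19.
Target odds = 0.98/0.02 = 49.
Required Bayes factor = 49 ÷ (1/19) = 931.

931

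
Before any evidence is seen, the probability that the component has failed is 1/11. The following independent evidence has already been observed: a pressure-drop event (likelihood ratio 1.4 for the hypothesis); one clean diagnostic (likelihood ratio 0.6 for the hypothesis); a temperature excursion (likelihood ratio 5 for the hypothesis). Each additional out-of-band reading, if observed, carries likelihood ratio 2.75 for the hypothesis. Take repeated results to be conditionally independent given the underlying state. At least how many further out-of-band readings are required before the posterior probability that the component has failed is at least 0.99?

Prior odds = (1/11)/(10/11) = 0.1.
Combined Bayes factor of the evidence already in hand = 1.4 × 0.6 × 5 = 4.2.
Odds after that evidence = 0.1 × 4.2 = 0.42.
Target odds = 0.99/0.01 = 99.
Need 2.75ⁿ ≥ 99 ÷ 0.42 = 1650/7.
2.75⁵ = 161051/1024 falls short of 1650/7 but 2.75⁶ = 1771561/4096 reaches it, so n = 6.

6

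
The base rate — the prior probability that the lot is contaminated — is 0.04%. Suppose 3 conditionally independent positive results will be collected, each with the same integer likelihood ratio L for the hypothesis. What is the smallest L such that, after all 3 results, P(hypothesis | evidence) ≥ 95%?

Prior odds = 0.0004/0.9996 = 1/2499.
Target odds = 0.95/0.05 = 19.
Need L³ ≥ 19 ÷ (1/2499) = 47481.
36³ = 46656 < 47481 ≤ 50653 = 37³, so L = 37.

37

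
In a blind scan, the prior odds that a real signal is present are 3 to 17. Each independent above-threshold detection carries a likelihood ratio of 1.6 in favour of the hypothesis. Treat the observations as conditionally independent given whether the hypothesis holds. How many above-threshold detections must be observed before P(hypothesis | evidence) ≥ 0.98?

12

Prior odds = 3/17.
Likelihood ratio per above-threshold detection = 1.6.
Target odds: 0.98 ÷ 0.02 = 49.
Need (3/17) × 1.6ⁿ ≥ 49, i.e. 1.6ⁿ ≥ 833/3.
1.6¹¹ ≈175.922 falls short of 833/3 but 1.6¹² ≈281.475 reaches it, so n = 12.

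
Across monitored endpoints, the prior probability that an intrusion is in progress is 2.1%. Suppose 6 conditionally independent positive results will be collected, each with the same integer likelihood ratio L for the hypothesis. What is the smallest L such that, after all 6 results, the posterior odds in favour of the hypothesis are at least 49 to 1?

Prior odds = 0.021/0.979 = 21/979.
Target odds = 49.
Need L⁶ ≥ 49 ÷ (21/979) = 6853/3.
3⁶ = 729 < 6853/3 ≤ 4096 = 4⁶, so L = 4.

4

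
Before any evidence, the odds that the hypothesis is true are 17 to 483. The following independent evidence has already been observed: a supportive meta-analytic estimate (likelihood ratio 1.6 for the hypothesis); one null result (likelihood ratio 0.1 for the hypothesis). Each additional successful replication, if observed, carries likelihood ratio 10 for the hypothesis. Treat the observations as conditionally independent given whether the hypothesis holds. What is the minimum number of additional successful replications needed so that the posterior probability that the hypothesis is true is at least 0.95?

4

Prior odds = 17/483.
Combined Bayes factor of the evidence already in hand = 1.6 × 0.1 = 0.16.
Odds after that evidence = (17/483) × 0.16 = 68/12075.
Target odds = 0.95/0.05 = 19.
Need 10ⁿ ≥ 19 ÷ (68/12075) = 229425/68.
10³ = 1000 falls short of 229425/68 but 10⁴ = 10000 reaches it, so n = 4.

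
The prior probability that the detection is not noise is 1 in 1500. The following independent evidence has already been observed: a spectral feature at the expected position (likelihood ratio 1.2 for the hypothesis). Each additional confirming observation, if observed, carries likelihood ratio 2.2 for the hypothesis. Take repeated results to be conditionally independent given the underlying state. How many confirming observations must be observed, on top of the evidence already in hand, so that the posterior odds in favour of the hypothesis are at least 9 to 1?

12

Prior odds = (1/1500)/(1499/1500) = 1/1499.
Bayes factor of the evidence already in hand = 1.2.
Odds after that evidence = (1/1499) × 1.2 = 6/7495.
Target odds = 9.
Need 2.2ⁿ ≥ 9 ÷ (6/7495) = 11242.5.
2.2¹¹ ≈5843.18 falls short of 11242.5 but 2.2¹² ≈12855 reaches it, so n = 12.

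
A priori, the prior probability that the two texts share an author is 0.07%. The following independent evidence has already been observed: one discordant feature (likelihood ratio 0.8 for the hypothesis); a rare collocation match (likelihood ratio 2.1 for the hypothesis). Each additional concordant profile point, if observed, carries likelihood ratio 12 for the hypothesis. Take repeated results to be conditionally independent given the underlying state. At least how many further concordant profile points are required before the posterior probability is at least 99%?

Prior odds = 0.0007/0.9993 = 7/9993.
Combined Bayes factor of the evidence already in hand = 0.8 × 2.1 = 1.68.
Odds after that evidence = (7/9993) × 1.68 = 98/83275.
Target odds = 0.99/0.01 = 99.
Need 12ⁿ ≥ 99 ÷ (98/83275) = 8244225/98.
12⁴ = 20736 falls short of 8244225/98 but 12⁵ = 248832 reaches it, so n = 5.

5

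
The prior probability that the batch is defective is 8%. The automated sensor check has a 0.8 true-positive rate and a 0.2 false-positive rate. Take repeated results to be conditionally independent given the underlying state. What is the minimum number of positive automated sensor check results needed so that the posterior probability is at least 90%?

4

Prior odds: 0.08 ÷ 0.92 = 2/23.
Likelihood ratio of a positive result = 0.8/0.2 = 4.
Target posterior odds = 0.9/0.1 = 9.
Require 4ⁿ ≥ 9 ÷ (2/23) = 103.5.
4³ = 64 falls short of 103.5 but 4⁴ = 256 reaches it, so n = 4.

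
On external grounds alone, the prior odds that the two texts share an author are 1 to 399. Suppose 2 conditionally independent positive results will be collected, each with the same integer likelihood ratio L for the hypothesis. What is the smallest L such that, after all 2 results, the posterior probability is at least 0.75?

35

Prior odds = 1/399.
Target odds = 0.75/0.25 = 3.
Need L² ≥ 3 ÷ (1/399) = 1197.
34² = 1156 < 1197 ≤ 1225 = 35², so L = 35.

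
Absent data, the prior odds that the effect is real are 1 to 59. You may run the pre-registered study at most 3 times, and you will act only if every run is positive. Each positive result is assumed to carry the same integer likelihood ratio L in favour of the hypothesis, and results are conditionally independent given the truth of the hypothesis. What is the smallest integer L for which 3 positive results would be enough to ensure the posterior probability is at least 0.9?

Prior odds = 1/59.
Target odds = 0.9/0.1 = 9.
Need L³ ≥ 9 ÷ (1/59) = 531.
8³ = 512 < 531 ≤ 729 = 9³, so L = 9.

9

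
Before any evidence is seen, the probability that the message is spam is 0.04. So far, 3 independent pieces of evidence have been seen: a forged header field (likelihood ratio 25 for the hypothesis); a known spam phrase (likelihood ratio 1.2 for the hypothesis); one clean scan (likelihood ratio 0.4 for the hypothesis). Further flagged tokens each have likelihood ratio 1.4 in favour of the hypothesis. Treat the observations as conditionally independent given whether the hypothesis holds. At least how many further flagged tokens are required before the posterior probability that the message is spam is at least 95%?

11

Prior odds = 0.04/0.96 = 1/24.
Combined Bayes factor of the evidence already in hand = 25 × 1.2 × 0.4 = 12.
Odds after that evidence = (1/24) × 12 = 0.5.
Target odds = 0.95/0.05 = 19.
Need 1.4ⁿ ≥ 19 ÷ 0.5 = 38.
1.4¹⁰ = 282475249/9765625 falls short of 38 but 1.4¹¹ ≈40.4957 reaches it, so n = 11.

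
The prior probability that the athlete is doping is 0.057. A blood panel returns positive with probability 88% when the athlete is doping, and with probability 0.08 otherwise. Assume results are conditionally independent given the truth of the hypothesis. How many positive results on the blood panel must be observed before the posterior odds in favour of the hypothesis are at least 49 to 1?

Prior odds = 0.057/0.943 = 57/943.
Likelihood ratio of a positive result = 0.88/0.08 = 11.
Target odds = 49.
Require 11ⁿ ≥ 49 ÷ (57/943) = 46207/57.
11² = 121 falls short of 46207/57 but 11³ = 1331 reaches it, so n = 3.

3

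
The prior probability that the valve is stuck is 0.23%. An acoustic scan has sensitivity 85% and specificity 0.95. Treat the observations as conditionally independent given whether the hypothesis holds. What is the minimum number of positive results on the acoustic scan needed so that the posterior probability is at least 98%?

4

Prior odds: 0.0023 ÷ 0.9977 = 23/9977.
False-positive rate = 1 − 0.95 = 0.05; likelihood ratio of a positive = 0.85/0.05 = 17.
Target odds: 0.98 ÷ 0.02 = 49.
Need (23/9977) × 17ⁿ ≥ 49, i.e. 17ⁿ ≥ 488873/23.
17³ = 4913 falls short of 488873/23 but 17⁴ = 83521 reaches it, so n = 4.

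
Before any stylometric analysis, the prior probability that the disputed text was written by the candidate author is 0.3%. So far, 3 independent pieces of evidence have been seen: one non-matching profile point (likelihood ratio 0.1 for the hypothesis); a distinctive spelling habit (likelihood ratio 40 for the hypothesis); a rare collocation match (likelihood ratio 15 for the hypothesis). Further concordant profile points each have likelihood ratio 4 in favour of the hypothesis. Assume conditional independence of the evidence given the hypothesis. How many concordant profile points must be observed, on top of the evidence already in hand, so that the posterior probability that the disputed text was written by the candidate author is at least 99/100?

5

Prior odds = 0.003/0.997 = 3/997.
Combined Bayes factor of the evidence already in hand = 0.1 × 40 × 15 = 60.
Odds after that evidence = (3/997) × 60 = 180/997.
Target odds = 0.99/0.01 = 99.
Need 4ⁿ ≥ 99 ÷ (180/997) = 548.35.
4⁴ = 256 falls short of 548.35 but 4⁵ = 1024 reaches it, so n = 5.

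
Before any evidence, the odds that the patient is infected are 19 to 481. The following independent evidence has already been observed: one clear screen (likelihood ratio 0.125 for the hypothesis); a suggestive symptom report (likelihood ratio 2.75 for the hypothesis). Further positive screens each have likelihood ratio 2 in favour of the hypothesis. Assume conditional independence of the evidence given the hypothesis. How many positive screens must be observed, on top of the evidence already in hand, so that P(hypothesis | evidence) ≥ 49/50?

12

Prior odds = 19/481.
Combined Bayes factor of the evidence already in hand = 0.125 × 2.75 = 0.34375.
Odds after that evidence = (19/481) × 0.34375 = 209/15392.
Target odds = 0.98/0.02 = 49.
Need 2ⁿ ≥ 49 ÷ (209/15392) = 754208/209.
2¹¹ = 2048 falls short of 754208/209 but 2¹² = 4096 reaches it, so n = 12.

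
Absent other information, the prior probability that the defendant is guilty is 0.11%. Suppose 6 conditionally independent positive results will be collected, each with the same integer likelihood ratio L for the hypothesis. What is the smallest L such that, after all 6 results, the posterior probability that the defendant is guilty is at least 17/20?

5

Prior odds = 0.0011/0.9989 = 11/9989.
Target odds = 0.85/0.15 = 17/3.
Need L⁶ ≥ 17/3 ÷ (11/9989) = 169813/33.
4⁶ = 4096 < 169813/33 ≤ 15625 = 5⁶, so L = 5.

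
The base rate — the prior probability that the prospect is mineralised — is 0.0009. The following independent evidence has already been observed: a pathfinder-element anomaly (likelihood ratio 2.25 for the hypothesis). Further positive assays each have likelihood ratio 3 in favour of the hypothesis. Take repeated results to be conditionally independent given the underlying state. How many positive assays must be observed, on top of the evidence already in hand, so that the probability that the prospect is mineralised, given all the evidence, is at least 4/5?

Prior odds = 0.0009/0.9991 = 9/9991.
Bayes factor of the evidence already in hand = 2.25.
Odds after that evidence = (9/9991) × 2.25 = 81/39964.
Target odds = 0.8/0.2 = 4.
Need 3ⁿ ≥ 4 ÷ (81/39964) = 159856/81.
3⁶ = 729 falls short of 159856/81 but 3⁷ = 2187 reaches it, so n = 7.

7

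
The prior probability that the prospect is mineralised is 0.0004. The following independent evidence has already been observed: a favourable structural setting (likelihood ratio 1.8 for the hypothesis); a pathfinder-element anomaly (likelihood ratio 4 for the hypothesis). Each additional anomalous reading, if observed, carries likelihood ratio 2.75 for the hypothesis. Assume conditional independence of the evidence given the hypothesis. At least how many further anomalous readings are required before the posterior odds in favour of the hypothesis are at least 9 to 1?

8

Prior odds = 0.0004/0.9996 = 1/2499.
Combined Bayes factor of the evidence already in hand = 1.8 × 4 = 7.2.
Odds after that evidence = (1/2499) × 7.2 = 12/4165.
Target odds = 9.
Need 2.75ⁿ ≥ 9 ÷ (12/4165) = 3123.75.
2.75⁷ = 19487171/16384 falls short of 3123.75 but 2.75⁸ = 214358881/65536 reaches it, so n = 8.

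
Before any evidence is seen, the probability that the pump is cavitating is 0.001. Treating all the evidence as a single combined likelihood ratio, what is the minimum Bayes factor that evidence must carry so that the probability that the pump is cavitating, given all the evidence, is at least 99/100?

Prior odds = 0.001/0.999 = 1/999.
Target odds = 0.99/0.01 = 99.
Required Bayes factor = 99 ÷ (1/999) = 98901.

98901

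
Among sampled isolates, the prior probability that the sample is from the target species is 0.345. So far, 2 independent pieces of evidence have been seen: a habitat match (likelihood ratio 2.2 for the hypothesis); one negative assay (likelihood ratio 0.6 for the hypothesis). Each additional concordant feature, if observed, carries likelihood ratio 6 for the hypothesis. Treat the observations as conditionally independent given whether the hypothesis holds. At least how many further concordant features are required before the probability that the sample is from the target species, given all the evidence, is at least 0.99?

3

Prior odds = 0.345/0.655 = 69/131.
Combined Bayes factor of the evidence already in hand = 2.2 × 0.6 = 1.32.
Odds after that evidence = (69/131) × 1.32 = 2277/3275.
Target odds = 0.99/0.01 = 99.
Need 6ⁿ ≥ 99 ÷ (2277/3275) = 3275/23.
6² = 36 falls short of 3275/23 but 6³ = 216 reaches it, so n = 3.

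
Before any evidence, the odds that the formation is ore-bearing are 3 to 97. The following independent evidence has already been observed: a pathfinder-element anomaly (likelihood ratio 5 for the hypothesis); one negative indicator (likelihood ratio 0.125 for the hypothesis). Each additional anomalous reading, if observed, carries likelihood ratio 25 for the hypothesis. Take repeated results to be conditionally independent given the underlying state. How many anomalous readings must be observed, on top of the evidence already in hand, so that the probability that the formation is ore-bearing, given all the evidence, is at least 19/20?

Prior odds = 3/97.
Combined Bayes factor of the evidence already in hand = 5 × 0.125 = 0.625.
Odds after that evidence = (3/97) × 0.625 = 15/776.
Target odds = 0.95/0.05 = 19.
Need 25ⁿ ≥ 19 ÷ (15/776) = 14744/15.
25² = 625 falls short of 14744/15 but 25³ = 15625 reaches it, so n = 3.

3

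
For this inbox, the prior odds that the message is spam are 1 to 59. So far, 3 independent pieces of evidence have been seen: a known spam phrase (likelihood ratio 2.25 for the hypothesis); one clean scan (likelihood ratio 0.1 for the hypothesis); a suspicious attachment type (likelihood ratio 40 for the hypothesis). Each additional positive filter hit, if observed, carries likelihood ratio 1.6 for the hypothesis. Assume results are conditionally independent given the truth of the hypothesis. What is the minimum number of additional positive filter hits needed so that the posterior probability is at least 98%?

Prior odds = 1/59.
Combined Bayes factor of the evidence already in hand = 2.25 × 0.1 × 40 = 9.
Odds after that evidence = (1/59) × 9 = 9/59.
Target odds = 0.98/0.02 = 49.
Need 1.6ⁿ ≥ 49 ÷ (9/59) = 2891/9.
1.6¹² ≈281.475 falls short of 2891/9 but 1.6¹³ ≈450.36 reaches it, so n = 13.

13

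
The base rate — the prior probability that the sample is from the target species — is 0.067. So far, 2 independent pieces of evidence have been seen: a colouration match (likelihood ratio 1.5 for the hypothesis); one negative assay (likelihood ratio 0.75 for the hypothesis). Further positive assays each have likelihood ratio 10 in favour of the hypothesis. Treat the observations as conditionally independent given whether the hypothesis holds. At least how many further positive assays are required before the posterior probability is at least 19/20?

Prior odds = 0.067/0.933 = 67/933.
Combined Bayes factor of the evidence already in hand = 1.5 × 0.75 = 1.125.
Odds after that evidence = (67/933) × 1.125 = 201/2488.
Target odds = 0.95/0.05 = 19.
Need 10ⁿ ≥ 19 ÷ (201/2488) = 47272/201.
10² = 100 falls short of 47272/201 but 10³ = 1000 reaches it, so n = 3.

3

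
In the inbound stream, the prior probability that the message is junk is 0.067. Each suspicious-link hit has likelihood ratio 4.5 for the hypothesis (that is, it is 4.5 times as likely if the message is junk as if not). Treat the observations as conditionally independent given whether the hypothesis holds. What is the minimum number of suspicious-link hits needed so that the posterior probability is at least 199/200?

6

Prior odds = 0.067/0.933 = 67/933.
Likelihood ratio per suspicious-link hit = 4.5.
Target posterior odds = 0.995/0.005 = 199.
Require 4.5ⁿ ≥ 199 ÷ (67/933) = 185667/67.
4.5⁵ = 1845.28125 falls short of 185667/67 but 4.5⁶ = 8303.765625 reaches it, so n = 6.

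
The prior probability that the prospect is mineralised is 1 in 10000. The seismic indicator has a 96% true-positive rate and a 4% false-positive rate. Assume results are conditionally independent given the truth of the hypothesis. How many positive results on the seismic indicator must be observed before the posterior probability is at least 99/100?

5

Prior odds: 0.0001 ÷ 0.9999 = 1/9999.
Likelihood ratio of a positive result = 0.96/0.04 = 24.
Target odds: 0.99 ÷ 0.01 = 99.
Need (1/9999) × 24ⁿ ≥ 99, i.e. 24ⁿ ≥ 989901.
24⁴ = 331776 falls short of 989901 but 24⁵ = 7962624 reaches it, so n = 5.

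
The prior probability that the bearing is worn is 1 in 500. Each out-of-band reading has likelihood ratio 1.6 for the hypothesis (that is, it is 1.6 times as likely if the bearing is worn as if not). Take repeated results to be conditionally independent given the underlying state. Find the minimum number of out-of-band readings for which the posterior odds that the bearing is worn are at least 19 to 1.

20

Prior odds: 0.002 ÷ 0.998 = 1/499.
Likelihood ratio per out-of-band reading = 1.6.
Target odds = 19.
Require 1.6ⁿ ≥ 19 ÷ (1/499) = 9481.
1.6¹⁹ ≈7555.79 falls short of 9481 but 1.6²⁰ ≈12089.3 reaches it, so n = 20.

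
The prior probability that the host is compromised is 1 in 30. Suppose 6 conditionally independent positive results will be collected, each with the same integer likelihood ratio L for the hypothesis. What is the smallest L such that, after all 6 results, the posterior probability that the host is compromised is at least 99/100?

4

Prior odds = (1/30)/(29/30) = 1/29.
Target odds = 0.99/0.01 = 99.
Need L⁶ ≥ 99 ÷ (1/29) = 2871.
3⁶ = 729 < 2871 ≤ 4096 = 4⁶, so L = 4.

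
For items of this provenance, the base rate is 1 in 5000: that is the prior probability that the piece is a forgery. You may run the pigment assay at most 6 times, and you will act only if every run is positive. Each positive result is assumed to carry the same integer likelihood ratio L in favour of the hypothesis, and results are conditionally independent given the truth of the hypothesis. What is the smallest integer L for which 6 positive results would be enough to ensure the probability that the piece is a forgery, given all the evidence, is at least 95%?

7

Prior odds = 0.0002/0.9998 = 1/4999.
Target odds = 0.95/0.05 = 19.
Need L⁶ ≥ 19 ÷ (1/4999) = 94981.
6⁶ = 46656 < 94981 ≤ 117649 = 7⁶, so L = 7.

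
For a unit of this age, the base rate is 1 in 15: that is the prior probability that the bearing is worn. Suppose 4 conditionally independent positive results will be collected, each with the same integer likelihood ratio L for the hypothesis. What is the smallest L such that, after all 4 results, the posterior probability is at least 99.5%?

8

Prior odds = (1/15)/(14/15) = 1/14.
Target odds = 0.995/0.005 = 199.
Need L⁴ ≥ 199 ÷ (1/14) = 2786.
7⁴ = 2401 < 2786 ≤ 4096 = 8⁴, so L = 8.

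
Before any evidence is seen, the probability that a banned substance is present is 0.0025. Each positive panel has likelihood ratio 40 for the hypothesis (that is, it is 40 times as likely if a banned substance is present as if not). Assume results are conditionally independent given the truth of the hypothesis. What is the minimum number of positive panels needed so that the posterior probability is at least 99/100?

Prior odds: 0.0025 ÷ 0.9975 = 1/399.
Likelihood ratio per positive panel = 40.
Target odds: 0.99 ÷ 0.01 = 99.
Require 40ⁿ ≥ 99 ÷ (1/399) = 39501.
40² = 1600 falls short of 39501 but 40³ = 64000 reaches it, so n = 3.

3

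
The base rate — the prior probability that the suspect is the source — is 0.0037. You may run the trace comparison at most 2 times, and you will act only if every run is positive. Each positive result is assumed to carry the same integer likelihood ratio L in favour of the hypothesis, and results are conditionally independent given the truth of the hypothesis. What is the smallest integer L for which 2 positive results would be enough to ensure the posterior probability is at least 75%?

29

Prior odds = 0.0037/0.9963 = 37/9963.
Target odds = 0.75/0.25 = 3.
Need L² ≥ 3 ÷ (37/9963) = 29889/37.
28² = 784 < 29889/37 ≤ 841 = 29², so L = 29.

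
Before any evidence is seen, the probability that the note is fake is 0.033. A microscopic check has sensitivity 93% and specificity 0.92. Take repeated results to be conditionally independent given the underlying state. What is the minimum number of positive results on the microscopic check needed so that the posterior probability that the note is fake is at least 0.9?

Prior odds: 0.033 ÷ 0.967 = 33/967.
False-positive rate = 1 − 0.92 = 0.08; likelihood ratio of a positive = 0.93/0.08 = 11.625.
Target posterior odds = 0.9/0.1 = 9.
Require 11.625ⁿ ≥ 9 ÷ (33/967) = 2901/11.
11.625² = 135.140625 falls short of 2901/11 but 11.625³ = 804357/512 reaches it, so n = 3.

3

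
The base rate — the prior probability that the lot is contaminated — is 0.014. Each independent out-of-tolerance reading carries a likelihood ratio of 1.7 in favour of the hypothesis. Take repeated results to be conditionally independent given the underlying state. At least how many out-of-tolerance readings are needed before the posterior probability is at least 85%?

12

Prior odds = 0.014/0.986 = 7/493.
Likelihood ratio per out-of-tolerance reading = 1.7.
Target odds: 0.85 ÷ 0.15 = 17/3.
Need (7/493) × 1.7ⁿ ≥ 17/3, i.e. 1.7ⁿ ≥ 8381/21.
1.7¹¹ ≈342.719 falls short of 8381/21 but 1.7¹² ≈582.622 reaches it, so n = 12.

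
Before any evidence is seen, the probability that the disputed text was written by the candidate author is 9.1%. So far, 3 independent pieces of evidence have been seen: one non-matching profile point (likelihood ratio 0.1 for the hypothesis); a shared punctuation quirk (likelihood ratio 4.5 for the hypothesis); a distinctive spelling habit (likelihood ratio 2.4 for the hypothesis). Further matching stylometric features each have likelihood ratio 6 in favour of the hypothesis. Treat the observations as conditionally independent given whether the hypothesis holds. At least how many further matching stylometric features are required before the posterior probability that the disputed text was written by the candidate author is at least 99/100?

4

Prior odds = 0.091/0.909 = 91/909.
Combined Bayes factor of the evidence already in hand = 0.1 × 4.5 × 2.4 = 1.08.
Odds after that evidence = (91/909) × 1.08 = 273/2525.
Target odds = 0.99/0.01 = 99.
Need 6ⁿ ≥ 99 ÷ (273/2525) = 83325/91.
6³ = 216 falls short of 83325/91 but 6⁴ = 1296 reaches it, so n = 4.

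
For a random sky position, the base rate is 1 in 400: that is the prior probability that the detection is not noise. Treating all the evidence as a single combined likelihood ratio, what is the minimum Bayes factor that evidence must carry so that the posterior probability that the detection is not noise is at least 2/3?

Prior odds = 0.0025/0.9975 = 1/399.
Target odds = (2/3)/(1/3) = 2.
Required Bayes factor = 2 ÷ (1/399) = 798.

798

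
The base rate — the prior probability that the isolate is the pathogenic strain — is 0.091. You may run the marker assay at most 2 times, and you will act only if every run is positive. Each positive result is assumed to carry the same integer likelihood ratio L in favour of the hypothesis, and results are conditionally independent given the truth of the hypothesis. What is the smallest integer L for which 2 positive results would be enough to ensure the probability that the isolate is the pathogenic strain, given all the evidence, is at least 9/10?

10

Prior odds = 0.091/0.909 = 91/909.
Target odds = 0.9/0.1 = 9.
Need L² ≥ 9 ÷ (91/909) = 8181/91.
9² = 81 < 8181/91 ≤ 100 = 10², so L = 10.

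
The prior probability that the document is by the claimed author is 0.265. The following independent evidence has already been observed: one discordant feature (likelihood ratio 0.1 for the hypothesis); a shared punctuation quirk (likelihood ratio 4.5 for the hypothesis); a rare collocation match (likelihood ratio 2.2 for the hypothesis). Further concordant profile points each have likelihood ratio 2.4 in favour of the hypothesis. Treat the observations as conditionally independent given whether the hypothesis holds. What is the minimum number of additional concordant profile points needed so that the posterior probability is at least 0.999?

Prior odds = 0.265/0.735 = 53/147.
Combined Bayes factor of the evidence already in hand = 0.1 × 4.5 × 2.2 = 0.99.
Odds after that evidence = (53/147) × 0.99 = 1749/4900.
Target odds = 0.999/0.001 = 999.
Need 2.4ⁿ ≥ 999 ÷ (1749/4900) = 1631700/583.
2.4⁹ ≈2641.81 falls short of 1631700/583 but 2.4¹⁰ ≈6340.34 reaches it, so n = 10.

10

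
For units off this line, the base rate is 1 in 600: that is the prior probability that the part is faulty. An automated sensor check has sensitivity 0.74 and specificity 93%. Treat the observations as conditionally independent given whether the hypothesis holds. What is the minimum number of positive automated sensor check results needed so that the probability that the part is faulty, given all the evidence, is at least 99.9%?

6

Prior odds: (1/600) ÷ (599/600) = 1/599.
False-positive rate = 1 − 0.93 = 0.07; likelihood ratio of a positive = 0.74/0.07 = 74/7.
Target posterior odds = 0.999/0.001 = 999.
Need (1/599) × (74/7)ⁿ ≥ 999, i.e. (74/7)ⁿ ≥ 598401.
(74/7)⁵ ≈132029 falls short of 598401 but (74/7)⁶ ≈1.39573e+06 reaches it, so n = 6.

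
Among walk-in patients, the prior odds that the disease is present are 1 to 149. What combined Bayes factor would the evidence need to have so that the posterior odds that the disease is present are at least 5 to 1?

745

Prior odds = 1/149.
Target odds = 5.
Required Bayes factor = 5 ÷ (1/149) = 745.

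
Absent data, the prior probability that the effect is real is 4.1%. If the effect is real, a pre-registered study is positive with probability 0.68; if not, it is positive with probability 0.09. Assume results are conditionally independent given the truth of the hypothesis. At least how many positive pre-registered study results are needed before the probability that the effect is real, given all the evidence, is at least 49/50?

Prior odds: 0.041 ÷ 0.959 = 41/959.
Likelihood ratio of a positive = 0.68/0.09 = 68/9.
Target posterior odds = 0.98/0.02 = 49.
Require (68/9)ⁿ ≥ 49 ÷ (41/959) = 46991/41.
(68/9)³ = 314432/729 falls short of 46991/41 but (68/9)⁴ = 21381376/6561 reaches it, so n = 4.

4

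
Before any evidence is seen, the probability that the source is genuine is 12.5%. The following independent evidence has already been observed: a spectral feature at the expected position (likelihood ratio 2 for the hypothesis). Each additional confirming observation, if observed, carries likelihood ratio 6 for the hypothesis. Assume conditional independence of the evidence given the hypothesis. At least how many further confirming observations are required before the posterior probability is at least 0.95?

3

Prior odds = 0.125/0.875 = 1/7.
Bayes factor of the evidence already in hand = 2.
Odds after that evidence = (1/7) × 2 = 2/7.
Target odds = 0.95/0.05 = 19.
Need 6ⁿ ≥ 19 ÷ (2/7) = 66.5.
6² = 36 falls short of 66.5 but 6³ = 216 reaches it, so n = 3.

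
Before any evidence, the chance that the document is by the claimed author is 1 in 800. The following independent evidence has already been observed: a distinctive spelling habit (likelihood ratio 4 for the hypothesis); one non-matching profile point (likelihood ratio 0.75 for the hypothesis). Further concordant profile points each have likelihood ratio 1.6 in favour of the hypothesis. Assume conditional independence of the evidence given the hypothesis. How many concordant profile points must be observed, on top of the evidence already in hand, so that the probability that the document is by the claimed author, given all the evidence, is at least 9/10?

Prior odds = 0.00125/0.99875 = 1/799.
Combined Bayes factor of the evidence already in hand = 4 × 0.75 = 3.
Odds after that evidence = (1/799) × 3 = 3/799.
Target odds = 0.9/0.1 = 9.
Need 1.6ⁿ ≥ 9 ÷ (3/799) = 2397.
1.6¹⁶ ≈1844.67 falls short of 2397 but 1.6¹⁷ ≈2951.48 reaches it, so n = 17.

17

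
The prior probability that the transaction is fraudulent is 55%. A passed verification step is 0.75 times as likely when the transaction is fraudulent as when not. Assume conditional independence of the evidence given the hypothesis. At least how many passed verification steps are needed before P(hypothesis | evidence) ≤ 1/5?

6

Prior odds: 0.55 ÷ 0.45 = 11/9.
Likelihood ratio per passed verification step = 0.75.
Target odds: 0.2 ÷ 0.8 = 0.25.
Require 0.75ⁿ ≤ 0.25 ÷ (11/9) = 9/44.
0.75⁵ = 243/1024 is still above 9/44 but 0.75⁶ = 729/4096 is at or below it, so n = 6.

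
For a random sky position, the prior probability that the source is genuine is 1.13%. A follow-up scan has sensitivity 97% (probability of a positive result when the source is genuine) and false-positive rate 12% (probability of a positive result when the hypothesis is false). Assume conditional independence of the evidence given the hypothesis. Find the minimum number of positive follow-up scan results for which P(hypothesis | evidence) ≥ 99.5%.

Prior odds: 0.0113 ÷ 0.9887 = 113/9887.
Likelihood ratio of a positive result = 0.97/0.12 = 97/12.
Target posterior odds = 0.995/0.005 = 199.
Require (97/12)ⁿ ≥ 199 ÷ (113/9887) = 1967513/113.
(97/12)⁴ = 88529281/20736 falls short of 1967513/113 but (97/12)⁵ ≈34510.6 reaches it, so n = 5.

5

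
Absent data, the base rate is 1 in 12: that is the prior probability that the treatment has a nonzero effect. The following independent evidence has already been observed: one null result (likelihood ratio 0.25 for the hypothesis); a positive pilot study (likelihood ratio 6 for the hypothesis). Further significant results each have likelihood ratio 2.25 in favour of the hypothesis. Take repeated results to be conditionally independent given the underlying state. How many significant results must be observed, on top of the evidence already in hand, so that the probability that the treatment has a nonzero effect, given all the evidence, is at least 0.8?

5

Prior odds = (1/12)/(11/12) = 1/11.
Combined Bayes factor of the evidence already in hand = 0.25 × 6 = 1.5.
Odds after that evidence = (1/11) × 1.5 = 3/22.
Target odds = 0.8/0.2 = 4.
Need 2.25ⁿ ≥ 4 ÷ (3/22) = 88/3.
2.25⁴ = 25.62890625 falls short of 88/3 but 2.25⁵ = 59049/1024 reaches it, so n = 5.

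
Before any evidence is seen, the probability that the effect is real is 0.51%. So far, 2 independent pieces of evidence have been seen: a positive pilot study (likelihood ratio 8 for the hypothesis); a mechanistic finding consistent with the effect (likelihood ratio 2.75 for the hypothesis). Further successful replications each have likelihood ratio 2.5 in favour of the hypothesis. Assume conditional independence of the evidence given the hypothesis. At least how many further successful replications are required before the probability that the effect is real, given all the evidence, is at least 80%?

Prior odds = 0.0051/0.9949 = 51/9949.
Combined Bayes factor of the evidence already in hand = 8 × 2.75 = 22.
Odds after that evidence = (51/9949) × 22 = 1122/9949.
Target odds = 0.8/0.2 = 4.
Need 2.5ⁿ ≥ 4 ÷ (1122/9949) = 19898/561.
2.5³ = 15.625 falls short of 19898/561 but 2.5⁴ = 39.0625 reaches it, so n = 4.

4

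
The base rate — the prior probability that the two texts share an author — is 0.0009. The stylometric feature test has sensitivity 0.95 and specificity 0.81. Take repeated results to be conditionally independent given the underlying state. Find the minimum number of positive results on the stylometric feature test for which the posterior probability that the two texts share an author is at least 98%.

Prior odds = 0.0009/0.9991 = 9/9991.
False-positive rate = 1 − 0.81 = 0.19; likelihood ratio of a positive = 0.95/0.19 = 5.
Target posterior odds = 0.98/0.02 = 49.
Require 5ⁿ ≥ 49 ÷ (9/9991) = 489559/9.
5⁶ = 15625 falls short of 489559/9 but 5⁷ = 78125 reaches it, so n = 7.

7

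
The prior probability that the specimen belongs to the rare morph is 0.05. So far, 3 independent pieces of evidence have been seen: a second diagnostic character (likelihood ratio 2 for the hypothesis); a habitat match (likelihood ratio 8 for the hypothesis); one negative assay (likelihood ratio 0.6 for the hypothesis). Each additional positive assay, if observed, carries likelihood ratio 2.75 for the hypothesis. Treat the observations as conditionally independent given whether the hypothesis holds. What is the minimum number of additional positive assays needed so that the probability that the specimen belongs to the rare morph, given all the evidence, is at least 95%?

4

Prior odds = 0.05/0.95 = 1/19.
Combined Bayes factor of the evidence already in hand = 2 × 8 × 0.6 = 9.6.
Odds after that evidence = (1/19) × 9.6 = 48/95.
Target odds = 0.95/0.05 = 19.
Need 2.75ⁿ ≥ 19 ÷ (48/95) = 1805/48.
2.75³ = 20.796875 falls short of 1805/48 but 2.75⁴ = 57.19140625 reaches it, so n = 4.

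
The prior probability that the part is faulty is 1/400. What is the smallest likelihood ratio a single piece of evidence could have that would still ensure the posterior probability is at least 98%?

19551

Prior odds = 0.0025/0.9975 = 1/399.
Target odds = 0.98/0.02 = 49.
Required Bayes factor = 49 ÷ (1/399) = 19551.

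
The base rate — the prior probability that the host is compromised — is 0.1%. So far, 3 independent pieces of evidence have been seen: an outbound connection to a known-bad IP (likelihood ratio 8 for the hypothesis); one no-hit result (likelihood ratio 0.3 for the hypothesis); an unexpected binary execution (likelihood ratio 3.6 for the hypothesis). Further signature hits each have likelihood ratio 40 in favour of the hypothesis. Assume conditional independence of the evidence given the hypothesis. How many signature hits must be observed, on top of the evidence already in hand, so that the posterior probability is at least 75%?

2

Prior odds = 0.001/0.999 = 1/999.
Combined Bayes factor of the evidence already in hand = 8 × 0.3 × 3.6 = 8.64.
Odds after that evidence = (1/999) × 8.64 = 8/925.
Target odds = 0.75/0.25 = 3.
Need 40ⁿ ≥ 3 ÷ (8/925) = 346.875.
40¹ = 40 falls short of 346.875 but 40² = 1600 reaches it, so n = 2.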